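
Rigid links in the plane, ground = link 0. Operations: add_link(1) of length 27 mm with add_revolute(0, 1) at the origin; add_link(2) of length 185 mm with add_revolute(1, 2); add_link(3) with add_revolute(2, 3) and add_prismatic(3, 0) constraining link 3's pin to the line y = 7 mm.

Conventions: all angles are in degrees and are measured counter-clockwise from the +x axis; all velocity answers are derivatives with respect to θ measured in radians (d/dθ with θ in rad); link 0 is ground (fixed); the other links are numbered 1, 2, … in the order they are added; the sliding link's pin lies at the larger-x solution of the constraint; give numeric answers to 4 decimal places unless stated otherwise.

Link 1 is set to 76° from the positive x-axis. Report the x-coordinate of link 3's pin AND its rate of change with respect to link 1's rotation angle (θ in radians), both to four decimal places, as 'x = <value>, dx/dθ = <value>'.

geometry: r = 27 mm, L = 185 mm, e = 7 mm
crank pin P = (r cos θ, r sin θ) = (6.531891, 26.197985)
h = r sin θ − e = 26.197985 − 7 = 19.197985
x = r cos θ + √(L² − h²) = 6.531891 + 184.001189 = 190.533080
dx/dθ = −r sin θ − h·r cos θ/√(L² − h²) (θ in radians; h = 19.197985) = -26.879497

x = 190.5331, dx/dθ = -26.8795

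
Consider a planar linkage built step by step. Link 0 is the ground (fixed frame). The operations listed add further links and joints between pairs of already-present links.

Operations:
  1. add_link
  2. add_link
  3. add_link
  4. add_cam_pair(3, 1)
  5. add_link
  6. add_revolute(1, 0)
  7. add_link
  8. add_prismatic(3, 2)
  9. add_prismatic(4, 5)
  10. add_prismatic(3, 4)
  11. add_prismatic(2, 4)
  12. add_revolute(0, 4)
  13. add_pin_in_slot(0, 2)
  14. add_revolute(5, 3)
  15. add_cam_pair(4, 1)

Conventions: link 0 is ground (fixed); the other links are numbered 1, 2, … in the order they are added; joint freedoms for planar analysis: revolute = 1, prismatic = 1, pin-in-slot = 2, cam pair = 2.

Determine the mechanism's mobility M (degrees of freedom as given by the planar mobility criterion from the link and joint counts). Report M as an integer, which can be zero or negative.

ground; <1,0,0>
#1 <2,0,0>
#2 <3,0,0>
#3 <4,0,0>
C:3↔1 J2 <4,0,1>
#4 <5,0,1>
R:1↔0 J1 <5,1,1>
#5 <6,1,1>
P:3↔2 J1 <6,2,1>
P:4↔5 J1 <6,3,1>
P:3↔4 J1 <6,4,1>
P:2↔4 J1 <6,5,1>
R:0↔4 J1 <6,6,1>
PS:0↔2 J2 <6,6,2>
R:5↔3 J1 <6,7,2>
C:4↔1 J2 <6,7,3>
3×5 − 2×7 − 1×3 = -2

M = -2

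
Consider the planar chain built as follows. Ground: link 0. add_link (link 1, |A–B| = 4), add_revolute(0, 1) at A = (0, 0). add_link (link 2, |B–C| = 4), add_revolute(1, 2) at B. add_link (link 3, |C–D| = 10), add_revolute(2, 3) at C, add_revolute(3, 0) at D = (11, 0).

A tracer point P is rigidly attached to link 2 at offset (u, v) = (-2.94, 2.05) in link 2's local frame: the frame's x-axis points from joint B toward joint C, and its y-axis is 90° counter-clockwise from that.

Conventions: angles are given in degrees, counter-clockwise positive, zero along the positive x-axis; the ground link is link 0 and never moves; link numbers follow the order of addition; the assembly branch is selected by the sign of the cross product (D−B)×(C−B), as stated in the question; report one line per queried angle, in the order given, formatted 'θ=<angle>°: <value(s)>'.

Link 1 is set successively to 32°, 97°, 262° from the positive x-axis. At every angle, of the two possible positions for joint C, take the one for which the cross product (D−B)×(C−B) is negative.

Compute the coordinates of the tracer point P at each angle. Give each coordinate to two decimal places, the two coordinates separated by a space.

A=(0,0), D=(11.00,0)
θ=32°: B = A + 4.00·(cos32°, sin32°) = (3.3922, 2.1197)
θ=32°: |BD| = 7.8976
θ=32°: circle(B,4.00) ∩ circle(D,10.00): a=-1.3693, h=3.7583
θ=32°:   candidates: C₊=(3.0819,6.1076) cross=29.682; C₋=(1.0644,-1.1332) cross=-29.682
θ=32°:   branch - wants cross < 0 → take C=(1.0644,-1.1332) (cross=-29.682)
θ=32°: ex = (C−B)/|BC| = (-0.5819,-0.8132); ey = (0.8132,-0.5819)
θ=32°: P = B + -2.94·ex + 2.05·ey = (6.7702,3.3176)
θ=97°: B = A + 4.00·(cos97°, sin97°) = (-0.4875, 3.9702)
θ=97°: |BD| = 12.1542
θ=97°: circle(B,4.00) ∩ circle(D,10.00): a=2.6215, h=3.0212
θ=97°:   candidates: C₊=(2.9771,5.9694) cross=36.720; C₋=(1.0033,0.2584) cross=-36.720
θ=97°:   branch - wants cross < 0 → take C=(1.0033,0.2584) (cross=-36.720)
θ=97°: ex = (C−B)/|BC| = (0.3727,-0.9280); ey = (0.9280,0.3727)
θ=97°: P = B + -2.94·ex + 2.05·ey = (0.3191,7.4624)
θ=262°: B = A + 4.00·(cos262°, sin262°) = (-0.5567, -3.9611)
θ=262°: |BD| = 12.2167
θ=262°: circle(B,4.00) ∩ circle(D,10.00): a=2.6704, h=2.9781
θ=262°:   candidates: C₊=(1.0039,-0.2780) cross=36.382; C₋=(2.9351,-5.9124) cross=-36.382
θ=262°:   branch - wants cross < 0 → take C=(2.9351,-5.9124) (cross=-36.382)
θ=262°: ex = (C−B)/|BC| = (0.8729,-0.4878); ey = (0.4878,0.8729)
θ=262°: P = B + -2.94·ex + 2.05·ey = (-2.1231,-0.7373)

θ=32°: 6.77 3.32
θ=97°: 0.32 7.46
θ=262°: -2.12 -0.74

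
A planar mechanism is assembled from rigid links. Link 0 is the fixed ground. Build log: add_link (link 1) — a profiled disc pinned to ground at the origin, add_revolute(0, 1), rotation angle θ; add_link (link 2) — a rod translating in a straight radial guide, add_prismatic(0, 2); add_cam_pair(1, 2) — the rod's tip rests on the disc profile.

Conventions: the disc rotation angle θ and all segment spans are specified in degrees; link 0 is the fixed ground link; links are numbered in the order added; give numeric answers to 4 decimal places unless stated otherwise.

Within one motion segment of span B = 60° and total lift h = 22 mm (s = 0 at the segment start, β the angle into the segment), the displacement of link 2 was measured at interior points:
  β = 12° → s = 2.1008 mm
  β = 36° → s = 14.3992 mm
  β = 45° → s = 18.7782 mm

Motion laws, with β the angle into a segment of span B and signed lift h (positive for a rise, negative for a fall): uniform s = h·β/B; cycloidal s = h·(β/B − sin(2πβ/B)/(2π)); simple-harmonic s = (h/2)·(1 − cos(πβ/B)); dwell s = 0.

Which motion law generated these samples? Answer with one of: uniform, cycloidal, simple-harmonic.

candidates at β/B = r: uniform s = h·r (linear in β); cycloidal s = h·(r − sin(2πr)/(2π)); simple-harmonic s = (h/2)(1 − cos(πr))
β=12°: printed 2.1008 | uniform 4.4000, cycloidal 1.0700, simple-harmonic 2.1008
β=36°: printed 14.3992 | uniform 13.2000, cycloidal 15.2581, simple-harmonic 14.3992
β=45°: printed 18.7782 | uniform 16.5000, cycloidal 20.0014, simple-harmonic 18.7782
only one law matches every sample → simple-harmonic

simple-harmonic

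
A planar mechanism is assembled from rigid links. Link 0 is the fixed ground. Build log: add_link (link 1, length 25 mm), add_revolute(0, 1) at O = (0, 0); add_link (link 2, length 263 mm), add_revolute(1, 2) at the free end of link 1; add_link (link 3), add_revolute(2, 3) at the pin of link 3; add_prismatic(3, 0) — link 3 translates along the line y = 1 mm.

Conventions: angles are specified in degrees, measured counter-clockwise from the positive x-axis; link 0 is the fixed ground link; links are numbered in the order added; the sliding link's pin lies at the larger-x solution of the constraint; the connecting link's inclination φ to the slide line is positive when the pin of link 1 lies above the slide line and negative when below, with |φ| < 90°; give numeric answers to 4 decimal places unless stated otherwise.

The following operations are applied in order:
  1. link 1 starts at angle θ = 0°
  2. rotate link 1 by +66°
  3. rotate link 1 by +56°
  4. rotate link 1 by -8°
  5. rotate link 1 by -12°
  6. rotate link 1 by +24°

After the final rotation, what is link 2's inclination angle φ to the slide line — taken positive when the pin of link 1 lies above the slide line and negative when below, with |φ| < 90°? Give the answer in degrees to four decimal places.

geometry: r = 25 mm, L = 263 mm, e = 1 mm; θ starts at 0°
rotate link 1 by +66°: θ ← 0° +66° = 66°
rotate link 1 by +56°: θ ← 66° +56° = 122°
rotate link 1 by -8°: θ ← 122° -8° = 114°
rotate link 1 by -12°: θ ← 114° -12° = 102°
rotate link 1 by +24°: θ ← 102° +24° = 126°
h = r sin θ − e = 20.225425 − 1 = 19.225425
sin φ = h / L = 19.225425 / 263 = 0.07310047
φ = arcsin(0.07310047) = 4.192088°

4.1921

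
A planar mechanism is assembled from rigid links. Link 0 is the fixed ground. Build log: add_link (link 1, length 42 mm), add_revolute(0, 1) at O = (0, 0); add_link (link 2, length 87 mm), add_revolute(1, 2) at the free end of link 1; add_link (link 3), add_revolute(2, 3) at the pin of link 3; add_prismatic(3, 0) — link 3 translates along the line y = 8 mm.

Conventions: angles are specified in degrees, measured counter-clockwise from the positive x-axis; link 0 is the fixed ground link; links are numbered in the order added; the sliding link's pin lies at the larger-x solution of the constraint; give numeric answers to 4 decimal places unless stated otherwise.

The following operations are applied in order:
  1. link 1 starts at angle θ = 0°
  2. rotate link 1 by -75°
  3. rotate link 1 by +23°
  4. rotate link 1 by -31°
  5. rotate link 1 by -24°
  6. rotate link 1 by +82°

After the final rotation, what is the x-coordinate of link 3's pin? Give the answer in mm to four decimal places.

geometry: r = 42 mm, L = 87 mm, e = 8 mm; θ starts at 0°
rotate link 1 by -75°: θ ← 0° -75° = -75°
rotate link 1 by +23°: θ ← -75° +23° = -52°
rotate link 1 by -31°: θ ← -52° -31° = -83°
rotate link 1 by -24°: θ ← -83° -24° = -107°
rotate link 1 by +82°: θ ← -107° +82° = -25°
crank pin P = (r cos θ, r sin θ) = (38.064927, -17.749967)
h = r sin θ − e = -17.749967 − 8 = -25.749967
x = r cos θ + √(L² − h²) = 38.064927 + 83.101981 = 121.166908

121.1669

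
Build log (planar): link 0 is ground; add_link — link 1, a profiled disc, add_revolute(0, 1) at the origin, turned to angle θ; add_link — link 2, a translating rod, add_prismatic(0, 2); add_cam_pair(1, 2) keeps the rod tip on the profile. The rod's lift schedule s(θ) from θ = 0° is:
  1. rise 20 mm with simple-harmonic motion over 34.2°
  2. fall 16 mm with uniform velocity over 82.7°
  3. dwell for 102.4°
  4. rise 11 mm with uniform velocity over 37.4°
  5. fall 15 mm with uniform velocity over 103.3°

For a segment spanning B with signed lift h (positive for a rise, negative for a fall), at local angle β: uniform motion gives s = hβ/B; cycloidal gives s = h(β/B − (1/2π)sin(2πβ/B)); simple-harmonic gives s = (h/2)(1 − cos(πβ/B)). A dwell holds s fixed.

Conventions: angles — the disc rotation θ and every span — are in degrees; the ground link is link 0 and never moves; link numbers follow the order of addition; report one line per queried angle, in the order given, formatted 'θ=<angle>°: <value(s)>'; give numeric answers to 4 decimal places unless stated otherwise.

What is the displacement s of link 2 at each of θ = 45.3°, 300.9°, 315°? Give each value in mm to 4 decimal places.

seg 1 [0°–34.2°] simple-harmonic, h=20: full span → s += 20 → s = 20.0000
seg 2 [34.2°–116.9°] uniform, h=-16: θ=45.3° here. β=11.1, B=82.7. -16·11.1/82.7 = -2.1475 → s = 17.8525
seg 2 [34.2°–116.9°] uniform, h=-16: full span → s += -16 → s = 4.0000
seg 3 [116.9°–219.3°] dwell: s stays 4.0000
seg 4 [219.3°–256.7°] uniform, h=11: full span → s += 11 → s = 15.0000
seg 5 [256.7°–360°] uniform, h=-15: θ=300.9° here. β=44.2, B=103.3. -15·44.2/103.3 = -6.4182 → s = 8.5818
seg 5 [256.7°–360°] uniform, h=-15: θ=315° here. β=58.3, B=103.3. -15·58.3/103.3 = -8.4656 → s = 6.5344

θ=45.3°: 17.8525
θ=300.9°: 8.5818
θ=315°: 6.5344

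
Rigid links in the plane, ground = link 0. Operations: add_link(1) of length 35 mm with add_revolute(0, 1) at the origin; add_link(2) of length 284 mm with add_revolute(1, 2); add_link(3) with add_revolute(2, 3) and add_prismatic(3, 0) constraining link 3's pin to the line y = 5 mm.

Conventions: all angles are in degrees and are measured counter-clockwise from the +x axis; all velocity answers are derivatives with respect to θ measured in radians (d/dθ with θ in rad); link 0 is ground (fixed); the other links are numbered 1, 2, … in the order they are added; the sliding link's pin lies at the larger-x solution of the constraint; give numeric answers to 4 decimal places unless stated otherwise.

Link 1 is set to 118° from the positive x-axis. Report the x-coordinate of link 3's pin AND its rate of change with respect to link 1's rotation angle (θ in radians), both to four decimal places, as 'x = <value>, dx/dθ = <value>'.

geometry: r = 35 mm, L = 284 mm, e = 5 mm
crank pin P = (r cos θ, r sin θ) = (-16.431505, 30.903166)
h = r sin θ − e = 30.903166 − 5 = 25.903166
x = r cos θ + √(L² − h²) = -16.431505 + 282.816241 = 266.384736
dx/dθ = −r sin θ − h·r cos θ/√(L² − h²) (θ in radians; h = 25.903166) = -29.398203

x = 266.3847, dx/dθ = -29.3982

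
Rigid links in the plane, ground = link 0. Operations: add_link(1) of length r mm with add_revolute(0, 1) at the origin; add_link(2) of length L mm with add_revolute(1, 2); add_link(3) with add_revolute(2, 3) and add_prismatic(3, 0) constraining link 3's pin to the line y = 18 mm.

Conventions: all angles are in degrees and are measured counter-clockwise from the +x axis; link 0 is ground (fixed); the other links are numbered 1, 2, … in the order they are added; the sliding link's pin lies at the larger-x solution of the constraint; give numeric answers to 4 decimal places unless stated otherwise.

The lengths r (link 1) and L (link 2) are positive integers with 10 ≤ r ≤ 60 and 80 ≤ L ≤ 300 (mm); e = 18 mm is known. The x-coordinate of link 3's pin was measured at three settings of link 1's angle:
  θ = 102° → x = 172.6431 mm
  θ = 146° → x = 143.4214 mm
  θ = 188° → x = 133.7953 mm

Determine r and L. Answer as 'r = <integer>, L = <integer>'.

constraint per measurement: (x − r cos θ)² + (r sin θ − e)² = L²
subtracting the θ₁ and θ₂ equations cancels the r² and L² terms:
r = (x₁² − x₂²) / (2[(x₁cos θ₁ + e sin θ₁) − (x₂cos θ₂ + e sin θ₂)]) = 51.0000 → r = 51
L² = (x₁ − r cos θ₁)² + (r sin θ₁ − e)² = 34596.0019 → L = 186.0000 → L = 186
check at θ₃=188°: x = 133.7953 (printed 133.7953) ✓

r = 51, L = 186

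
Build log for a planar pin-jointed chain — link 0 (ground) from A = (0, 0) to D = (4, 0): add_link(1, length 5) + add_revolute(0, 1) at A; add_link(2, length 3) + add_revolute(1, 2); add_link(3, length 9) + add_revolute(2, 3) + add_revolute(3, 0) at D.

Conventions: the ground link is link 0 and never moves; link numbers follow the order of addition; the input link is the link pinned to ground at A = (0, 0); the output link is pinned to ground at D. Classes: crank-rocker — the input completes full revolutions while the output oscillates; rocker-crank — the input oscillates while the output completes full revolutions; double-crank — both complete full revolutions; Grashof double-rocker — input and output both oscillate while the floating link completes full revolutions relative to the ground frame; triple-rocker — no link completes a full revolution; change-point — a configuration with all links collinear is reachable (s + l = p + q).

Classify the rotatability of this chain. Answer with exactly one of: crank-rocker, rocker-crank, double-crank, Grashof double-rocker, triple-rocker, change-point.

lengths: ground=4, input=5, coupler=3, output=9
sorted: s=3 (shortest), l=9 (longest), p+q=9
s + l = 12 vs p + q = 9
s + l > p + q → non-Grashof → no link fully rotates → triple-rocker

triple-rocker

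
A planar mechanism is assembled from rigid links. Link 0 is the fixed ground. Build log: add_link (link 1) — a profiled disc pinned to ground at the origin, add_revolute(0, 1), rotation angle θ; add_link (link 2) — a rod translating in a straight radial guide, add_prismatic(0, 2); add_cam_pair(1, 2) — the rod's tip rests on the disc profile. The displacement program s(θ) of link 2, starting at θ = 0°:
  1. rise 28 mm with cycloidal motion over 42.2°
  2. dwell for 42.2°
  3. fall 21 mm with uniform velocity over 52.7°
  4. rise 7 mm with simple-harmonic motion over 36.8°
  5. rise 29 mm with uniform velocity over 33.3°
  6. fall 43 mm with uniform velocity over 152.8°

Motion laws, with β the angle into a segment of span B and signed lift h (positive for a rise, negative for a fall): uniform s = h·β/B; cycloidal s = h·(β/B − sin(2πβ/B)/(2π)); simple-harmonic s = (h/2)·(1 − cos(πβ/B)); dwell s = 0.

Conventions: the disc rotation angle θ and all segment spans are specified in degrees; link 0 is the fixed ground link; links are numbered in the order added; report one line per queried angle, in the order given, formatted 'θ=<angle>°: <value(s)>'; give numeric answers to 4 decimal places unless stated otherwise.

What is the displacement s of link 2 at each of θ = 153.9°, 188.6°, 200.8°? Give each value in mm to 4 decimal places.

seg 1 [0°–42.2°] cycloidal, h=28: full span → s += 28 → s = 28.0000
seg 2 [42.2°–84.4°] dwell: s stays 28.0000
seg 3 [84.4°–137.1°] uniform, h=-21: full span → s += -21 → s = 7.0000
seg 4 [137.1°–173.9°] simple-harmonic, h=7: θ=153.9° here. β=16.8, B=36.8. 7/2·(1 − cos(π·0.4565)) = 3.0234 → s = 10.0234
seg 4 [137.1°–173.9°] simple-harmonic, h=7: full span → s += 7 → s = 14.0000
seg 5 [173.9°–207.2°] uniform, h=29: θ=188.6° here. β=14.7, B=33.3. 29·14.7/33.3 = 12.8018 → s = 26.8018
seg 5 [173.9°–207.2°] uniform, h=29: θ=200.8° here. β=26.9, B=33.3. 29·26.9/33.3 = 23.4264 → s = 37.4264

θ=153.9°: 10.0234
θ=188.6°: 26.8018
θ=200.8°: 37.4264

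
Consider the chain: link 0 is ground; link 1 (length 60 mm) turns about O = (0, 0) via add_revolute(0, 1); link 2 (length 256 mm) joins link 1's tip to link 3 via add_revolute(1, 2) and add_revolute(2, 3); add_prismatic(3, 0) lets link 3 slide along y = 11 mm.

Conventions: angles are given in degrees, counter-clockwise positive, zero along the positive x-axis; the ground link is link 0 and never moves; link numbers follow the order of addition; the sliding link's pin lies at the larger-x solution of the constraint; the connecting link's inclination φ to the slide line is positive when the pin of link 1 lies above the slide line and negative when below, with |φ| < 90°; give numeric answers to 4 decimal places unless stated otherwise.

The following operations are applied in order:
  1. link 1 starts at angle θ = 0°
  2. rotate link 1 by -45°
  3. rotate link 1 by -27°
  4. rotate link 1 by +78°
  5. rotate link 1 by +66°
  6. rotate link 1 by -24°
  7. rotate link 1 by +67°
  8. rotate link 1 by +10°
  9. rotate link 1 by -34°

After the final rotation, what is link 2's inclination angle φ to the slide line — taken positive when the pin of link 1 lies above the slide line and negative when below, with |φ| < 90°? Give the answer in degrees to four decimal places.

geometry: r = 60 mm, L = 256 mm, e = 11 mm; θ starts at 0°
rotate link 1 by -45°: θ ← 0° -45° = -45°
rotate link 1 by -27°: θ ← -45° -27° = -72°
rotate link 1 by +78°: θ ← -72° +78° = 6°
rotate link 1 by +66°: θ ← 6° +66° = 72°
rotate link 1 by -24°: θ ← 72° -24° = 48°
rotate link 1 by +67°: θ ← 48° +67° = 115°
rotate link 1 by +10°: θ ← 115° +10° = 125°
rotate link 1 by -34°: θ ← 125° -34° = 91°
h = r sin θ − e = 59.990862 − 11 = 48.990862
sin φ = h / L = 48.990862 / 256 = 0.19137055
φ = arcsin(0.19137055) = 11.032779°

11.0328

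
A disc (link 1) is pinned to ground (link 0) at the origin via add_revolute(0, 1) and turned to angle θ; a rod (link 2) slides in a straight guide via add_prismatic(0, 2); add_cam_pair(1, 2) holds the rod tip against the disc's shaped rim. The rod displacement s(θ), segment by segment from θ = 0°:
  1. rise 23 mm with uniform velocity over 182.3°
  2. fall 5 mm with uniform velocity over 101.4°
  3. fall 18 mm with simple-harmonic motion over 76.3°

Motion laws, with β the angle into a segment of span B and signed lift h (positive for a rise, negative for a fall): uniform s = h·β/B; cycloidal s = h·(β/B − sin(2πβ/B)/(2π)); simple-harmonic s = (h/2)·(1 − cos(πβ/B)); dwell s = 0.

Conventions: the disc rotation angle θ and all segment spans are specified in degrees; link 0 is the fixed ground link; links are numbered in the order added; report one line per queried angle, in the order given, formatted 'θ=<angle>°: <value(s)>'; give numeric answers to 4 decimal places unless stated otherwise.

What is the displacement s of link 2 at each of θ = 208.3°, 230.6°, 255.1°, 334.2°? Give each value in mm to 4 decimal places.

segment 1 (0° to 182.3°, uniform, h = 23) is passed completely: s = 0.0000 + (23) = 23.0000
θ = 208.3° falls in segment 2 (182.3° to 283.7°, uniform, h = -5): β = 208.3 − 182.3 = 26°, B = 101.4°; Δs = -5·26/101.4 = -1.2821; s = 23.0000 − 1.2821 = 21.7179
θ = 230.6° falls in segment 2 (182.3° to 283.7°, uniform, h = -5): β = 230.6 − 182.3 = 48.3°, B = 101.4°; Δs = -5·48.3/101.4 = -2.3817; s = 23.0000 − 2.3817 = 20.6183
θ = 255.1° falls in segment 2 (182.3° to 283.7°, uniform, h = -5): β = 255.1 − 182.3 = 72.8°, B = 101.4°; Δs = -5·72.8/101.4 = -3.5897; s = 23.0000 − 3.5897 = 19.4103
segment 2 (182.3° to 283.7°, uniform, h = -5) is passed completely: s = 23.0000 + (-5) = 18.0000
θ = 334.2° falls in segment 3 (283.7° to 360°, simple-harmonic, h = -18): β = 334.2 − 283.7 = 50.5°, B = 76.3°; Δs = -18/2·(1 − cos(π·0.6619)) = -13.3818; s = 18.0000 − 13.3818 = 4.6182

θ=208.3°: 21.7179
θ=230.6°: 20.6183
θ=255.1°: 19.4103
θ=334.2°: 4.6182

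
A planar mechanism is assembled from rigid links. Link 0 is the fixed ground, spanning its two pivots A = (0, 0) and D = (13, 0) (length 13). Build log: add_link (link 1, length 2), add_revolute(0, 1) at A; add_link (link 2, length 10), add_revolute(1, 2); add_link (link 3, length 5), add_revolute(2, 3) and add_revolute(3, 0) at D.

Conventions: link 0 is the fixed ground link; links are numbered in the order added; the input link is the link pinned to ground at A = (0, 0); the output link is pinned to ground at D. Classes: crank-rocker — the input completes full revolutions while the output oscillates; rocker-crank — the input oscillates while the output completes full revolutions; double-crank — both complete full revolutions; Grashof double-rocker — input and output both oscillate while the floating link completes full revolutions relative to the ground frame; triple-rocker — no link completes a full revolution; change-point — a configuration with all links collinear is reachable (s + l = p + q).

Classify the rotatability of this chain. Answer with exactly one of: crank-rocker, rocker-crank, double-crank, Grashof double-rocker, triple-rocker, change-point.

lengths: ground=13, input=2, coupler=10, output=5
sorted: s=2 (shortest), l=13 (longest), p+q=15
s + l = 15 vs p + q = 15
s + l = p + q → change-point (collinear configuration reachable)

change-point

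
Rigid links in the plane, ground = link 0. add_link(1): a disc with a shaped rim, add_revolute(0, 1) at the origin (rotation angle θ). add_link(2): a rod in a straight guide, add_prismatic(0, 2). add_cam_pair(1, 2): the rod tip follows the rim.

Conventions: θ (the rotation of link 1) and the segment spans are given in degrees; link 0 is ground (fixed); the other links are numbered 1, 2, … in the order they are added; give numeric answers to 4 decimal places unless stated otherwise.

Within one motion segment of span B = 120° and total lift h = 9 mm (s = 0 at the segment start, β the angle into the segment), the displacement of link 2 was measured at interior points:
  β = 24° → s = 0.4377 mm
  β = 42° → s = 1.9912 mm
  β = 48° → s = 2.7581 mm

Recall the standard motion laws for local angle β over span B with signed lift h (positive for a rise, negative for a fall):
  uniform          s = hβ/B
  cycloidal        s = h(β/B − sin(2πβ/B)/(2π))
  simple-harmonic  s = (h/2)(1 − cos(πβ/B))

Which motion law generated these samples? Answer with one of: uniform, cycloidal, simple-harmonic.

candidates at β/B = r: uniform s = h·r (linear in β); cycloidal s = h·(r − sin(2πr)/(2π)); simple-harmonic s = (h/2)(1 − cos(πr))
β=24°: printed 0.4377 | uniform 1.8000, cycloidal 0.4377, simple-harmonic 0.8594
β=42°: printed 1.9912 | uniform 3.1500, cycloidal 1.9912, simple-harmonic 2.4570
β=48°: printed 2.7581 | uniform 3.6000, cycloidal 2.7581, simple-harmonic 3.1094
only one law matches every sample → cycloidal

cycloidal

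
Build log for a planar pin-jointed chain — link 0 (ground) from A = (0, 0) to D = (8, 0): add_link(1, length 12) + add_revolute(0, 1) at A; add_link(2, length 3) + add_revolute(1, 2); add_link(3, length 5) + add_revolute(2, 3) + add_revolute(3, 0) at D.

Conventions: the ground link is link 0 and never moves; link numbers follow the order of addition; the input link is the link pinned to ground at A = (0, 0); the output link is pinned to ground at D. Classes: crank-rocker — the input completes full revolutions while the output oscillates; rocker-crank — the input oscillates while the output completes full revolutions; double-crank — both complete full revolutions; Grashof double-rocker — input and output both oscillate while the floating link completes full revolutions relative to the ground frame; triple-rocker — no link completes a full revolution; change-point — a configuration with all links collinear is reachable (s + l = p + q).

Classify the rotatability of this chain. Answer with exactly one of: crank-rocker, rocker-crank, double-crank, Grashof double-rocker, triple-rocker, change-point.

lengths: ground=8, input=12, coupler=3, output=5
sorted: s=3 (shortest), l=12 (longest), p+q=13
s + l = 15 vs p + q = 13
s + l > p + q → non-Grashof → no link fully rotates → triple-rocker

triple-rocker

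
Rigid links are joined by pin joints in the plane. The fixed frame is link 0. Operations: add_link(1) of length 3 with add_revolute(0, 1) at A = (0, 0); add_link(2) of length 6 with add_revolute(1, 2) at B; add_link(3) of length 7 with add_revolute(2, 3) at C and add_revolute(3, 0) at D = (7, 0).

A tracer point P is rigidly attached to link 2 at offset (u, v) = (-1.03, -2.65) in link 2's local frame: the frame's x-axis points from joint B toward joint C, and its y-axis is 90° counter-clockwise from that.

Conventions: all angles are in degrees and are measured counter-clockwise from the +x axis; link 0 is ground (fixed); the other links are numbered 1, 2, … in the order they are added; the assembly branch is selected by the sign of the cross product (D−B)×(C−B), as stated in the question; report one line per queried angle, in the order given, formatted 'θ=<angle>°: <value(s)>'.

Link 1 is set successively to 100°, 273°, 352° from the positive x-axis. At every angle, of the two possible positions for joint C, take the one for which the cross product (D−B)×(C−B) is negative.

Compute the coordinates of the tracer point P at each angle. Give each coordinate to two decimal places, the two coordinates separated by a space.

A=(0,0), D=(7.00,0)
θ=100°: B = A + 3.00·(cos100°, sin100°) = (-0.5209, 2.9544)
θ=100°: |BD| = 8.0804
θ=100°: circle(B,6.00) ∩ circle(D,7.00): a=3.2358, h=5.0527
θ=100°:   candidates: C₊=(4.3382,6.4742) cross=40.828; C₋=(0.6434,-2.9315) cross=-40.828
θ=100°:   branch - wants cross < 0 → take C=(0.6434,-2.9315) (cross=-40.828)
θ=100°: ex = (C−B)/|BC| = (0.1941,-0.9810); ey = (0.9810,0.1941)
θ=100°: P = B + -1.03·ex + -2.65·ey = (-3.3204,3.4506)
θ=273°: B = A + 3.00·(cos273°, sin273°) = (0.1570, -2.9959)
θ=273°: |BD| = 7.4701
θ=273°: circle(B,6.00) ∩ circle(D,7.00): a=2.8649, h=5.2718
θ=273°:   candidates: C₊=(0.6671,2.9824) cross=39.381; C₋=(4.8957,-6.6762) cross=-39.381
θ=273°:   branch - wants cross < 0 → take C=(4.8957,-6.6762) (cross=-39.381)
θ=273°: ex = (C−B)/|BC| = (0.7898,-0.6134); ey = (0.6134,0.7898)
θ=273°: P = B + -1.03·ex + -2.65·ey = (-2.2819,-4.4570)
θ=352°: B = A + 3.00·(cos352°, sin352°) = (2.9708, -0.4175)
θ=352°: |BD| = 4.0508
θ=352°: circle(B,6.00) ∩ circle(D,7.00): a=0.4208, h=5.9852
θ=352°:   candidates: C₊=(2.7724,5.5792) cross=24.245; C₋=(4.0062,-6.3275) cross=-24.245
θ=352°:   branch - wants cross < 0 → take C=(4.0062,-6.3275) (cross=-24.245)
θ=352°: ex = (C−B)/|BC| = (0.1726,-0.9850); ey = (0.9850,0.1726)
θ=352°: P = B + -1.03·ex + -2.65·ey = (0.1828,0.1397)

θ=100°: -3.32 3.45
θ=273°: -2.28 -4.46
θ=352°: 0.18 0.14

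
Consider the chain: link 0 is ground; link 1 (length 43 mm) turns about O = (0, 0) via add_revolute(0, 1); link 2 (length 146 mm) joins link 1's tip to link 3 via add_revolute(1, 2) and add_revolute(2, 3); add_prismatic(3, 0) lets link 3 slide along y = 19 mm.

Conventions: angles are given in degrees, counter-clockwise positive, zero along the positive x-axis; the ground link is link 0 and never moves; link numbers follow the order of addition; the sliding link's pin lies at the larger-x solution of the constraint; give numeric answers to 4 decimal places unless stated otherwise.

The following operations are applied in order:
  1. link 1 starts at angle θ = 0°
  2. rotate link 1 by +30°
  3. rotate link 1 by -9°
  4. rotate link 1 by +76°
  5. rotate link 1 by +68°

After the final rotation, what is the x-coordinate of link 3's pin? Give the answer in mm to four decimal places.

geometry: r = 43 mm, L = 146 mm, e = 19 mm; θ starts at 0°
rotate link 1 by +30°: θ ← 0° +30° = 30°
rotate link 1 by -9°: θ ← 30° -9° = 21°
rotate link 1 by +76°: θ ← 21° +76° = 97°
rotate link 1 by +68°: θ ← 97° +68° = 165°
crank pin P = (r cos θ, r sin θ) = (-41.534811, 11.129219)
h = r sin θ − e = 11.129219 − 19 = -7.870781
x = r cos θ + √(L² − h²) = -41.534811 + 145.787691 = 104.252880

104.2529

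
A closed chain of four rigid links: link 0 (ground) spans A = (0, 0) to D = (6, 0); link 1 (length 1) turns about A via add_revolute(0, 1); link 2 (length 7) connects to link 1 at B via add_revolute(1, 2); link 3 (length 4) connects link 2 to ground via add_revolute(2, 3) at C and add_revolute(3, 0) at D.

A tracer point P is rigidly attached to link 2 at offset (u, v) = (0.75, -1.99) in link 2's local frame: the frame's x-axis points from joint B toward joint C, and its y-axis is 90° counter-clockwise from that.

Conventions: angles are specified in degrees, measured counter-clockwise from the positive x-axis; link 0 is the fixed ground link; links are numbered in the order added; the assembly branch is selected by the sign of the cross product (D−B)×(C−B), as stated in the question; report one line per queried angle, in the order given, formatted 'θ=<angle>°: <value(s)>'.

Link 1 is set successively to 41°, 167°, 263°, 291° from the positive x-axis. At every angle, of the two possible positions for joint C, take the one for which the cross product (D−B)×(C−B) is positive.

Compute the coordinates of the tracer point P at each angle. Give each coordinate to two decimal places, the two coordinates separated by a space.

A=(0,0), D=(6.00,0)
θ=41°: B = A + 1.00·(cos41°, sin41°) = (0.7547, 0.6561)
θ=41°: |BD| = 5.2862
θ=41°: circle(B,7.00) ∩ circle(D,4.00): a=5.7644, h=3.9713
θ=41°:   candidates: C₊=(6.9675,3.8812) cross=20.993; C₋=(5.9817,-4.0000) cross=-20.993
θ=41°:   branch + wants cross > 0 → take C=(6.9675,3.8812) (cross=20.993)
θ=41°: ex = (C−B)/|BC| = (0.8875,0.4607); ey = (-0.4607,0.8875)
θ=41°: P = B + 0.75·ex + -1.99·ey = (2.3372,-0.7646)
θ=167°: B = A + 1.00·(cos167°, sin167°) = (-0.9744, 0.2250)
θ=167°: |BD| = 6.9780
θ=167°: circle(B,7.00) ∩ circle(D,4.00): a=5.8536, h=3.8387
θ=167°:   candidates: C₊=(4.9999,3.8730) cross=26.786; C₋=(4.7524,-3.8005) cross=-26.786
θ=167°:   branch + wants cross > 0 → take C=(4.9999,3.8730) (cross=26.786)
θ=167°: ex = (C−B)/|BC| = (0.8535,0.5211); ey = (-0.5211,0.8535)
θ=167°: P = B + 0.75·ex + -1.99·ey = (0.7028,-1.0826)
θ=263°: B = A + 1.00·(cos263°, sin263°) = (-0.1219, -0.9925)
θ=263°: |BD| = 6.2018
θ=263°: circle(B,7.00) ∩ circle(D,4.00): a=5.7614, h=3.9757
θ=263°:   candidates: C₊=(4.9290,3.8540) cross=24.656; C₋=(6.2016,-3.9949) cross=-24.656
θ=263°:   branch + wants cross > 0 → take C=(4.9290,3.8540) (cross=24.656)
θ=263°: ex = (C−B)/|BC| = (0.7216,0.6924); ey = (-0.6924,0.7216)
θ=263°: P = B + 0.75·ex + -1.99·ey = (1.7971,-1.9092)
θ=291°: B = A + 1.00·(cos291°, sin291°) = (0.3584, -0.9336)
θ=291°: |BD| = 5.7184
θ=291°: circle(B,7.00) ∩ circle(D,4.00): a=5.7446, h=3.9999
θ=291°:   candidates: C₊=(5.3729,3.9505) cross=22.873; C₋=(6.6789,-3.9420) cross=-22.873
θ=291°:   branch + wants cross > 0 → take C=(5.3729,3.9505) (cross=22.873)
θ=291°: ex = (C−B)/|BC| = (0.7164,0.6977); ey = (-0.6977,0.7164)
θ=291°: P = B + 0.75·ex + -1.99·ey = (2.2841,-1.8358)

θ=41°: 2.34 -0.76
θ=167°: 0.70 -1.08
θ=263°: 1.80 -1.91
θ=291°: 2.28 -1.84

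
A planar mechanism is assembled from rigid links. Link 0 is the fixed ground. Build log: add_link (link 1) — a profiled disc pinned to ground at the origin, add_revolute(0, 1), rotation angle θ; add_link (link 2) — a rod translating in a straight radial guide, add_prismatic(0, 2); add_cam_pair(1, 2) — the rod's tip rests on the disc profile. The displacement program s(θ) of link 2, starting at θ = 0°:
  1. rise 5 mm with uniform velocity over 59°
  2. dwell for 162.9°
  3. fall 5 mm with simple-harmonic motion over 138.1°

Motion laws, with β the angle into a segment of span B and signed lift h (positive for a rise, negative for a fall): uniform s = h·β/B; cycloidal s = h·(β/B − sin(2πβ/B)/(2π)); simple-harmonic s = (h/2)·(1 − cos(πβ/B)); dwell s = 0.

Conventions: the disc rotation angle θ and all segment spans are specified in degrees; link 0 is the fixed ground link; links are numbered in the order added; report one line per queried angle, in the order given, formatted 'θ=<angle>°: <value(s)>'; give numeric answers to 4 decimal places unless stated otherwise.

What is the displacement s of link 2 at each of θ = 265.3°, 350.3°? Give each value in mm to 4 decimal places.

seg 1 [0°–59°] uniform, h=5: full span → s += 5 → s = 5.0000
seg 2 [59°–221.9°] dwell: s stays 5.0000
seg 3 [221.9°–360°] simple-harmonic, h=-5: θ=265.3° here. β=43.4, B=138.1. -5/2·(1 − cos(π·0.3143)) = -1.1226 → s = 3.8774
seg 3 [221.9°–360°] simple-harmonic, h=-5: θ=350.3° here. β=128.4, B=138.1. -5/2·(1 − cos(π·0.9298)) = -4.9394 → s = 0.0606

θ=265.3°: 3.8774
θ=350.3°: 0.0606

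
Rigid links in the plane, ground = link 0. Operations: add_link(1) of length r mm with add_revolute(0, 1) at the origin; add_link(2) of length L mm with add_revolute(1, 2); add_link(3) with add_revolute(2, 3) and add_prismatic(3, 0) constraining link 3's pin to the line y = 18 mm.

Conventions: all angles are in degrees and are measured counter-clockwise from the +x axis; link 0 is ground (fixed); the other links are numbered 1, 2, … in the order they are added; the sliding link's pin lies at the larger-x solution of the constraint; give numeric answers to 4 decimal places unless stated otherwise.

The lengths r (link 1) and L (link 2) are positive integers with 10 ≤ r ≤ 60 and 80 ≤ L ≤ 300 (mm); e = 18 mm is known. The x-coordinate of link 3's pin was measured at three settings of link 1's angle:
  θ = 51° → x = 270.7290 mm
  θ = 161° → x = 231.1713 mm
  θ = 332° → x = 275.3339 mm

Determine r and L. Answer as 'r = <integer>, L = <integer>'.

constraint per measurement: (x − r cos θ)² + (r sin θ − e)² = L²
subtracting the θ₁ and θ₂ equations cancels the r² and L² terms:
r = (x₁² − x₂²) / (2[(x₁cos θ₁ + e sin θ₁) − (x₂cos θ₂ + e sin θ₂)]) = 25.0000 → r = 25
L² = (x₁ − r cos θ₁)² + (r sin θ₁ − e)² = 65024.9961 → L = 255.0000 → L = 255
check at θ₃=332°: x = 275.3339 (printed 275.3339) ✓

r = 25, L = 255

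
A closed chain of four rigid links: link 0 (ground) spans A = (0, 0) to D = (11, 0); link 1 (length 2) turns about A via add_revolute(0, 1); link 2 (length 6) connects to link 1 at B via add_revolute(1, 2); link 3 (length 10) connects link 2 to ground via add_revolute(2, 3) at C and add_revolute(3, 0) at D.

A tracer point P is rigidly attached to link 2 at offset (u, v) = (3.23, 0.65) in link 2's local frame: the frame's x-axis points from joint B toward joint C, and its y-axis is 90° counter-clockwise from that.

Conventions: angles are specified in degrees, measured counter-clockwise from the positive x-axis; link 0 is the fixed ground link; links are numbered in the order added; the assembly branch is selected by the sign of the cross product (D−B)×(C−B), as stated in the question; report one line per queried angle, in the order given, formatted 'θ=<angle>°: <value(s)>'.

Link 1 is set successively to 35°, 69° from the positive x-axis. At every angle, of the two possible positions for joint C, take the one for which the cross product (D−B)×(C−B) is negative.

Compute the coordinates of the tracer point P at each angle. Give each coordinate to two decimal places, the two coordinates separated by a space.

A=(0,0), D=(11.00,0)
θ=35°: B = A + 2.00·(cos35°, sin35°) = (1.6383, 1.1472)
θ=35°: |BD| = 9.4317
θ=35°: circle(B,6.00) ∩ circle(D,10.00): a=1.3231, h=5.8523
θ=35°:   candidates: C₊=(3.6633,6.7951) cross=55.197; C₋=(2.2397,-4.8226) cross=-55.197
θ=35°:   branch - wants cross < 0 → take C=(2.2397,-4.8226) (cross=-55.197)
θ=35°: ex = (C−B)/|BC| = (0.1002,-0.9950); ey = (0.9950,0.1002)
θ=35°: P = B + 3.23·ex + 0.65·ey = (2.6088,-2.0014)
θ=69°: B = A + 2.00·(cos69°, sin69°) = (0.7167, 1.8672)
θ=69°: |BD| = 10.4514
θ=69°: circle(B,6.00) ∩ circle(D,10.00): a=2.1639, h=5.5962
θ=69°:   candidates: C₊=(3.8456,6.9867) cross=58.488; C₋=(1.8461,-4.0256) cross=-58.488
θ=69°:   branch - wants cross < 0 → take C=(1.8461,-4.0256) (cross=-58.488)
θ=69°: ex = (C−B)/|BC| = (0.1882,-0.9821); ey = (0.9821,0.1882)
θ=69°: P = B + 3.23·ex + 0.65·ey = (1.9631,-1.1828)

θ=35°: 2.61 -2.00
θ=69°: 1.96 -1.18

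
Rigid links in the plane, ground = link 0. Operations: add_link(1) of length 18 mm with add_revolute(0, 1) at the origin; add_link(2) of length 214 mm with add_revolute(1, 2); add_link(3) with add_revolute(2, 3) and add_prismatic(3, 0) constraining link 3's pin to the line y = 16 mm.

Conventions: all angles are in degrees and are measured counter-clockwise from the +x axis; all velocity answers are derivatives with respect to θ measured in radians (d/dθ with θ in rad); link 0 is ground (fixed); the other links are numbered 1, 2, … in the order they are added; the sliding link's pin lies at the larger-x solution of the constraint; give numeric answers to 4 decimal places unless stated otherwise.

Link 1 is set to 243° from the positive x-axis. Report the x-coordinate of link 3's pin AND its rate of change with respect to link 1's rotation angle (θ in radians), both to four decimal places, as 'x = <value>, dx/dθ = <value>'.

geometry: r = 18 mm, L = 214 mm, e = 16 mm
crank pin P = (r cos θ, r sin θ) = (-8.171829, -16.038117)
h = r sin θ − e = -16.038117 − 16 = -32.038117
x = r cos θ + √(L² − h²) = -8.171829 + 211.588183 = 203.416354
dx/dθ = −r sin θ − h·r cos θ/√(L² − h²) (θ in radians; h = -32.038117) = 14.800761

x = 203.4164, dx/dθ = 14.8008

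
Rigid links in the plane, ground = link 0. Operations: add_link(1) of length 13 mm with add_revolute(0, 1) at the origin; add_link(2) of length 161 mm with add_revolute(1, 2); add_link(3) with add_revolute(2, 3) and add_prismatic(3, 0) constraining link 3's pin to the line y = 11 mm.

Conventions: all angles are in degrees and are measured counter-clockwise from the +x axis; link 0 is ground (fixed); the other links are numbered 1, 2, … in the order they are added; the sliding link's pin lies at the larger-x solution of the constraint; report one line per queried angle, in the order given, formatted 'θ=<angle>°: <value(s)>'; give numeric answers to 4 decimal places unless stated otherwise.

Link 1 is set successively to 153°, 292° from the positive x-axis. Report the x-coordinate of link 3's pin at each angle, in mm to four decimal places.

geometry: r = 13 mm, L = 161 mm, e = 11 mm
θ=153°: crank pin P = (r cos θ, r sin θ) = (-11.583085, 5.901876)
θ=153°: h = r sin θ − e = 5.901876 − 11 = -5.098124
θ=153°: x = r cos θ + √(L² − h²) = -11.583085 + 160.919263 = 149.336178
θ=292°: crank pin P = (r cos θ, r sin θ) = (4.869886, -12.053390)
θ=292°: h = r sin θ − e = -12.053390 − 11 = -23.053390
θ=292°: x = r cos θ + √(L² − h²) = 4.869886 + 159.340959 = 164.210845

θ=153°: 149.3362
θ=292°: 164.2108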